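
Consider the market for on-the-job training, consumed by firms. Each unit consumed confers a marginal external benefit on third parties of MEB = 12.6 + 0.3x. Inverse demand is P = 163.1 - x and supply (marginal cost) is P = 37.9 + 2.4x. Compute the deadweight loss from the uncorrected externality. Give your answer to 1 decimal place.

Market equilibrium (private): 37.9 + 2.4x = 163.1 - x → x_m = 36.8235.
Social marginal benefit = demand + MEB = 175.7 - 0.7x.
Set SMB = MC: 175.7 - 0.7x = 37.9 + 2.4x → x* = 44.4516.
The welfare-loss triangle has base |x_m − x*| and height MEB(x_m) (the vertical gap between SMB and MC is zero at x* and MEB at x_m).
DWL = ½ × 7.6281 × 23.6471 = 90.1912.

DWL = 90.2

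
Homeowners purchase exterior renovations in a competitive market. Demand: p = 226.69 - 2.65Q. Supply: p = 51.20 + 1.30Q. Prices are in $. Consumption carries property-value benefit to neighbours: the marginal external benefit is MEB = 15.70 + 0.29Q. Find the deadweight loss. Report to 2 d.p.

DWL = $111.62

Market equilibrium (private): 51.20 + 1.30Q = 226.69 - 2.65Q → Q_m = 44.4278.
Social marginal benefit = demand + MEB = 242.39 - 2.36Q.
Set SMB = MC: 242.39 - 2.36Q = 51.20 + 1.30Q → Q* = 52.2377.
Height of the DWL triangle at Q_m is SMB(Q_m) − MC(Q_m) = MEB(Q_m) = 28.5841.
DWL = ½ × 7.8099 × 28.5841 = 111.6195.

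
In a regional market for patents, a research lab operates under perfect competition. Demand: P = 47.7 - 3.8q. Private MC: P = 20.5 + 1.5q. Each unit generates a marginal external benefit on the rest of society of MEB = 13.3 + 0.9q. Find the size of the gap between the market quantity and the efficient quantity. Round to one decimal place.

Market equilibrium (private): 20.5 + 1.5q = 47.7 - 3.8q → q_m = 5.1321.
Social marginal cost = private MC − MEB = 7.2 + 0.6q.
Set SMC = demand: 7.2 + 0.6q = 47.7 - 3.8q → q* = 9.2045.
Gap = |5.1321 − 9.2045| = 4.0724.

4.1 units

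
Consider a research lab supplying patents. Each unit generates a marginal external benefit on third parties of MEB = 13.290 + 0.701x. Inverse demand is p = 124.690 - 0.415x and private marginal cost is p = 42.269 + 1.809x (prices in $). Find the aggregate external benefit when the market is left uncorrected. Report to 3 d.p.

Market equilibrium (private): 42.269 + 1.809x = 124.690 - 0.415x → x_m = 37.0598.
Total external benefit = ∫₀^{x_m} (13.290 + 0.701x) dx = 13.290×37.0598 + ½×0.701×37.0598² = 973.9115.

$973.912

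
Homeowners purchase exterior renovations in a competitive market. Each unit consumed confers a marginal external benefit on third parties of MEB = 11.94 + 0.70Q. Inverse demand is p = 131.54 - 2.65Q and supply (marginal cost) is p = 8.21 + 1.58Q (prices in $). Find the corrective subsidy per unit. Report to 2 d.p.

subsidy = $38.76 per unit

Social marginal benefit = demand + MEB = 143.48 - 1.95Q.
Set SMB = MC: 143.48 - 1.95Q = 8.21 + 1.58Q → Q* = 38.3201.
The Pigouvian subsidy equals MEB at Q*: 11.94 + 0.70×38.3201 = 38.7641.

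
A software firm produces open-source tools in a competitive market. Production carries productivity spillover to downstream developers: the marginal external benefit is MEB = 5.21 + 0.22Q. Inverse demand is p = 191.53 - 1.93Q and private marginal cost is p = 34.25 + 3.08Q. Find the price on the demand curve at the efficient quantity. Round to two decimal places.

P = 126.06

Social marginal cost = private MC − MEB = 29.04 + 2.86Q.
Set SMC = demand: 29.04 + 2.86Q = 191.53 - 1.93Q → Q* = 33.9228.
Consumer price on the demand curve at Q*: 191.53 − 1.93×33.9228 = 126.0590.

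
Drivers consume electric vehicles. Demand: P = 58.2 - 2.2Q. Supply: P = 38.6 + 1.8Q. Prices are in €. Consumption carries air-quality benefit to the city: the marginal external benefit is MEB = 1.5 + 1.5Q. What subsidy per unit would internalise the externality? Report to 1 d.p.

subsidy = €14.2 per unit

Social marginal benefit = demand + MEB = 59.7 - 0.7Q.
Set SMB = MC: 59.7 - 0.7Q = 38.6 + 1.8Q → Q* = 8.4400.
The Pigouvian subsidy equals MEB at Q*: 1.5 + 1.5×8.4400 = 14.1600.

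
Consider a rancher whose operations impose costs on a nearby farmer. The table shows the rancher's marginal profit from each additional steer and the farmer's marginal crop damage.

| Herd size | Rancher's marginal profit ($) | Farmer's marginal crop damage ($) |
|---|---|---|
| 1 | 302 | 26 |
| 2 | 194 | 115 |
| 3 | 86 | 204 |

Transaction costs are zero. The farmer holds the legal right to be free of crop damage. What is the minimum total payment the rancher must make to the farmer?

$141

Efficient level: marginal profit ≥ marginal crop damage through level 2, so k* = 2.
With the farmer holding the right, the rancher must at least compensate total damage at k*: 26 + 115 = 141.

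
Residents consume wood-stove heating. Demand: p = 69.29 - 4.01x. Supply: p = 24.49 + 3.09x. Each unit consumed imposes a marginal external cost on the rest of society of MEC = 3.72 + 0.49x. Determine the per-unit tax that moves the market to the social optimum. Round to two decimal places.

Social marginal benefit = demand − MEC = 65.57 - 4.50x.
Set SMB = MC: 65.57 - 4.50x = 24.49 + 3.09x → x* = 5.4124.
The Pigouvian tax equals MEC at x*: 3.72 + 0.49×5.4124 = 6.3721.

tax = 6.37 per unit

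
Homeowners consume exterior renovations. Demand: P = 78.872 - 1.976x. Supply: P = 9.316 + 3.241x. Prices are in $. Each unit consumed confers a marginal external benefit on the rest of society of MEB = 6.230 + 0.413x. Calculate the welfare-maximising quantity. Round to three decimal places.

x* = 15.776

Social marginal benefit = demand + MEB = 85.102 - 1.563x.
Set SMB = MC: 85.102 - 1.563x = 9.316 + 3.241x → x* = 15.7756.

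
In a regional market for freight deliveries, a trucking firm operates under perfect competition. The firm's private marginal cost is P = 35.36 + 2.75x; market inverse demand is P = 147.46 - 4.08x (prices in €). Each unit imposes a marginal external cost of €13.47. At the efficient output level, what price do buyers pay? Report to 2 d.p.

P = €88.54

Social marginal cost = private MC + MEC = 48.83 + 2.75x.
Set SMC = demand: 48.83 + 2.75x = 147.46 - 4.08x → x* = 14.4407.
Consumer price on the demand curve at x*: 147.46 − 4.08×14.4407 = 88.5419.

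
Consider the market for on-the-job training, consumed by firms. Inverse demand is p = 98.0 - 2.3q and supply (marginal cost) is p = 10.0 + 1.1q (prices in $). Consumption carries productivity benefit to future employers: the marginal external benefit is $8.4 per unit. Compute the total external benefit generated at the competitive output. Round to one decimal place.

Market equilibrium (private): 10.0 + 1.1q = 98.0 - 2.3q → q_m = 25.8824.
Total external benefit = MEB × q_m = 8.4 × 25.8824 = 217.4122.

$217.4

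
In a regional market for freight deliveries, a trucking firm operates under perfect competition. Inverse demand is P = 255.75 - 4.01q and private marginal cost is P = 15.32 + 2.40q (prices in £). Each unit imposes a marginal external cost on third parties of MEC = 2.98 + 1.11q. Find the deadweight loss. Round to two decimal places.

Market equilibrium (private): 15.32 + 2.40q = 255.75 - 4.01q → q_m = 37.5086.
Social marginal cost = private MC + MEC = 18.30 + 3.51q.
Set SMC = demand: 18.30 + 3.51q = 255.75 - 4.01q → q* = 31.5758.
The welfare-loss triangle has base |q_m − q*| and height MEC(q_m) (the vertical gap between SMC and demand is zero at q* and MEC at q_m).
DWL = ½ × 5.9328 × 44.6145 = 132.3445.

DWL = £132.34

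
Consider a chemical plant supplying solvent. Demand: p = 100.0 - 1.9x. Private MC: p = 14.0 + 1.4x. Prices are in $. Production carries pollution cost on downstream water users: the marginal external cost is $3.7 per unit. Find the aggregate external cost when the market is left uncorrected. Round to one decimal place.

$96.4

Market equilibrium (private): 14.0 + 1.4x = 100.0 - 1.9x → x_m = 26.0606.
Total external cost = MEC × x_m = 3.7 × 26.0606 = 96.4242.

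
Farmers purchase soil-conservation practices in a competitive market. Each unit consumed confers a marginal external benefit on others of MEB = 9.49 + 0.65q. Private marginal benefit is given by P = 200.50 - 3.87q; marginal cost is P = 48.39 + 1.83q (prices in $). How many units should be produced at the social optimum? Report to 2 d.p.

Social marginal benefit = demand + MEB = 209.99 - 3.22q.
Set SMB = MC: 209.99 - 3.22q = 48.39 + 1.83q → q* = 32.0000.

q* = 32.00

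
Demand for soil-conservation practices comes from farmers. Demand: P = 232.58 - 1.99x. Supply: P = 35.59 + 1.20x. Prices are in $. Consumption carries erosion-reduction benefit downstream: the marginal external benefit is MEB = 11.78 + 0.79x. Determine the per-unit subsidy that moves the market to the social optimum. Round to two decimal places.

subsidy = $80.50 per unit

Social marginal benefit = demand + MEB = 244.36 - 1.20x.
Set SMB = MC: 244.36 - 1.20x = 35.59 + 1.20x → x* = 86.9875.
The Pigouvian subsidy equals MEB at x*: 11.78 + 0.79×86.9875 = 80.5001.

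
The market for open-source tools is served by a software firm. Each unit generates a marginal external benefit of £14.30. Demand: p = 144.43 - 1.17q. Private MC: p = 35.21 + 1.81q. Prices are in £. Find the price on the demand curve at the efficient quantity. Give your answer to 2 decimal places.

P = £95.93

Social marginal cost = private MC − MEB = 20.91 + 1.81q.
Set SMC = demand: 20.91 + 1.81q = 144.43 - 1.17q → q* = 41.4497.
Consumer price on the demand curve at q*: 144.43 − 1.17×41.4497 = 95.9339.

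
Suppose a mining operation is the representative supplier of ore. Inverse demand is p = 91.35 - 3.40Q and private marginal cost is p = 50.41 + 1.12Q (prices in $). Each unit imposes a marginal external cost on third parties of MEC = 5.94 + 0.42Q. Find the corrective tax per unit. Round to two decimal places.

Social marginal cost = private MC + MEC = 56.35 + 1.54Q.
Set SMC = demand: 56.35 + 1.54Q = 91.35 - 3.40Q → Q* = 7.0850.
The Pigouvian tax equals MEC at Q*: 5.94 + 0.42×7.0850 = 8.9157.

tax = $8.92 per unit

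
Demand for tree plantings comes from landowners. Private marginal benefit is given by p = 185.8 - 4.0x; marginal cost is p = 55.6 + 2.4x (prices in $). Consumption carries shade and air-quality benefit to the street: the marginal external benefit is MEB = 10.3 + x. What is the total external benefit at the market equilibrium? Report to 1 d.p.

Market equilibrium (private): 55.6 + 2.4x = 185.8 - 4.0x → x_m = 20.3438.
Total external benefit = ∫₀^{x_m} (10.3 + 1.0x) dx = 10.3×20.3438 + ½×1.0×20.3438² = 416.4762.

$416.5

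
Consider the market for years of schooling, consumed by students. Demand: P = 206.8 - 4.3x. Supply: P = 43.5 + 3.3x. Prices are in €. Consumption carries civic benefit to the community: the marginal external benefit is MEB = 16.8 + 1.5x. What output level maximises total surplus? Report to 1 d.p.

Social marginal benefit = demand + MEB = 223.6 - 2.8x.
Set SMB = MC: 223.6 - 2.8x = 43.5 + 3.3x → x* = 29.5246.

x* = 29.5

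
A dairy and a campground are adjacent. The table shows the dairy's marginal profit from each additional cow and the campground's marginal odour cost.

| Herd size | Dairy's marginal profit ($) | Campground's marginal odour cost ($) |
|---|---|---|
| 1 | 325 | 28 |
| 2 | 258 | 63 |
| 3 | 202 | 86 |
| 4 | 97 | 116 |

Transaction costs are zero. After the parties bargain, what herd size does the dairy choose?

3

Bargaining reaches the level where marginal profit last exceeds marginal odour cost.
That holds through level 3 (202 ≥ 86) but not at 4 (97 < 116).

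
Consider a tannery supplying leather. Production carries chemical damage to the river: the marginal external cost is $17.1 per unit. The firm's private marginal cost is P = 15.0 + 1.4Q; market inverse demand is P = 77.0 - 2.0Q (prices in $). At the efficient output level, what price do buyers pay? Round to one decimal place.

Social marginal cost = private MC + MEC = 32.1 + 1.4Q.
Set SMC = demand: 32.1 + 1.4Q = 77.0 - 2.0Q → Q* = 13.2059.
Consumer price on the demand curve at Q*: 77.0 − 2.0×13.2059 = 50.5882.

P = $50.6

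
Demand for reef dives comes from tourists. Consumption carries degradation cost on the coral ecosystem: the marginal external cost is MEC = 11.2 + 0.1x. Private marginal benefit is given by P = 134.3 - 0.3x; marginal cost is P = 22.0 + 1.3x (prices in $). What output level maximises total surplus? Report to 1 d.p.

Social marginal benefit = demand − MEC = 123.1 - 0.4x.
Set SMB = MC: 123.1 - 0.4x = 22.0 + 1.3x → x* = 59.4706.

x* = 59.5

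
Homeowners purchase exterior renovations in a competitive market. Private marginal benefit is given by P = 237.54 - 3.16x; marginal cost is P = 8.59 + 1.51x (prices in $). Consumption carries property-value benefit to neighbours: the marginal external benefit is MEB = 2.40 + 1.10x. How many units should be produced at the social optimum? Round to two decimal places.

x* = 64.80

Social marginal benefit = demand + MEB = 239.94 - 2.06x.
Set SMB = MC: 239.94 - 2.06x = 8.59 + 1.51x → x* = 64.8039.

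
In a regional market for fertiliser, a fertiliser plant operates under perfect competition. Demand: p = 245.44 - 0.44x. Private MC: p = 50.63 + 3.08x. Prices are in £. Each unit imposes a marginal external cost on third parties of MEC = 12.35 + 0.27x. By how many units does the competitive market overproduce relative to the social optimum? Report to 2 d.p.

7.20 units

Market equilibrium (private): 50.63 + 3.08x = 245.44 - 0.44x → x_m = 55.3438.
Social marginal cost = private MC + MEC = 62.98 + 3.35x.
Set SMC = demand: 62.98 + 3.35x = 245.44 - 0.44x → x* = 48.1425.
Gap = |55.3438 − 48.1425| = 7.2013.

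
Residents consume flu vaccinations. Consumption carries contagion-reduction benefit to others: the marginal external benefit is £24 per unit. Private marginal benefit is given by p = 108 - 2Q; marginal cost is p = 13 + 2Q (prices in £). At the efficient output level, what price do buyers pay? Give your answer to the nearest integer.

Social marginal benefit = demand + MEB = 132 - 2Q.
Set SMB = MC: 132 - 2Q = 13 + 2Q → Q* = 29.7500.
Consumer price on the demand curve at Q*: 108 − 2×29.7500 = 48.5000.

P = £49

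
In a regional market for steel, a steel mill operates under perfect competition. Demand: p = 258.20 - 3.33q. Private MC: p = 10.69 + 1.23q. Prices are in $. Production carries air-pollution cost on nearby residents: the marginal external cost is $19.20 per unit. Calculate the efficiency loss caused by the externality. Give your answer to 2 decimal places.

Market equilibrium (private): 10.69 + 1.23q = 258.20 - 3.33q → q_m = 54.2785.
Social marginal cost = private MC + MEC = 29.89 + 1.23q.
Set SMC = demand: 29.89 + 1.23q = 258.20 - 3.33q → q* = 50.0680.
The welfare-loss triangle has base |q_m − q*| and height MEC(q_m) (the vertical gap between SMC and demand is zero at q* and MEC at q_m).
DWL = ½ × 4.2105 × 19.2000 = 40.4208.

DWL = $40.42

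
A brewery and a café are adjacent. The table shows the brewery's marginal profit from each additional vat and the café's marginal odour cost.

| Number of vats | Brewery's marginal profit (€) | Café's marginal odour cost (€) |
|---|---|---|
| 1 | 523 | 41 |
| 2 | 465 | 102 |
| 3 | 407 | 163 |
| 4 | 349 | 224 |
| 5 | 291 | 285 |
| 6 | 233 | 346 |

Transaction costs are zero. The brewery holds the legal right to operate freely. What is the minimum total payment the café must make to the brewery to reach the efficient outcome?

Left alone the brewery would choose level 6 (marginal profit stays positive).
Efficient level: k* = 5 (marginal profit ≥ marginal odour cost through 5).
The café must at least cover the brewery's forgone profit from cutting 6→5: 233 = 233.

€233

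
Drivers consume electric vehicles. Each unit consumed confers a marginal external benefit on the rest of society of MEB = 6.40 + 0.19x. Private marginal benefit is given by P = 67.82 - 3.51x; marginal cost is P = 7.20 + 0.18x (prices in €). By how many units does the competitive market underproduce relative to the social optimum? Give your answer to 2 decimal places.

Market equilibrium (private): 7.20 + 0.18x = 67.82 - 3.51x → x_m = 16.4282.
Social marginal benefit = demand + MEB = 74.22 - 3.32x.
Set SMB = MC: 74.22 - 3.32x = 7.20 + 0.18x → x* = 19.1486.
Gap = |16.4282 − 19.1486| = 2.7204.

2.72 units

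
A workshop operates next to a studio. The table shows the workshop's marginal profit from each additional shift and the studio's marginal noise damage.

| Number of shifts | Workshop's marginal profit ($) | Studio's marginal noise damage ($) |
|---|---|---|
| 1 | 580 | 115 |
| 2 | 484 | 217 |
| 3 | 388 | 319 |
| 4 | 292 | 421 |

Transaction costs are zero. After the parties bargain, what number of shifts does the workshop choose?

3

Bargaining reaches the level where marginal profit last exceeds marginal noise damage.
That holds through level 3 (388 ≥ 319) but not at 4 (292 < 421).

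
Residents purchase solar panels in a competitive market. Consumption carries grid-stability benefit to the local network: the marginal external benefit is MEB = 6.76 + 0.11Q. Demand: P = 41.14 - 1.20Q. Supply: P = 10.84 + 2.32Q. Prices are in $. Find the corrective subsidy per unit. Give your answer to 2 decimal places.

Social marginal benefit = demand + MEB = 47.90 - 1.09Q.
Set SMB = MC: 47.90 - 1.09Q = 10.84 + 2.32Q → Q* = 10.8680.
The Pigouvian subsidy equals MEB at Q*: 6.76 + 0.11×10.8680 = 7.9555.

subsidy = $7.96 per unit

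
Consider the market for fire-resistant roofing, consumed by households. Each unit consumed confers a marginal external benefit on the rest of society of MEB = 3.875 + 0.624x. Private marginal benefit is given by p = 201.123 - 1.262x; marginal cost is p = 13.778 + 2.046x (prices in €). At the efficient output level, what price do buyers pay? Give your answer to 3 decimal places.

Social marginal benefit = demand + MEB = 204.998 - 0.638x.
Set SMB = MC: 204.998 - 0.638x = 13.778 + 2.046x → x* = 71.2444.
Consumer price on the demand curve at x*: 201.123 − 1.262×71.2444 = 111.2126.

P = €111.213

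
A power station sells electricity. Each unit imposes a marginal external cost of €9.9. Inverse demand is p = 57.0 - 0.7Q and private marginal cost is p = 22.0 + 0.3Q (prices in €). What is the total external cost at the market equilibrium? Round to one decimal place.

Market equilibrium (private): 22.0 + 0.3Q = 57.0 - 0.7Q → Q_m = 35.0000.
Total external cost = MEC × Q_m = 9.9 × 35.0000 = 346.5000.

€346.5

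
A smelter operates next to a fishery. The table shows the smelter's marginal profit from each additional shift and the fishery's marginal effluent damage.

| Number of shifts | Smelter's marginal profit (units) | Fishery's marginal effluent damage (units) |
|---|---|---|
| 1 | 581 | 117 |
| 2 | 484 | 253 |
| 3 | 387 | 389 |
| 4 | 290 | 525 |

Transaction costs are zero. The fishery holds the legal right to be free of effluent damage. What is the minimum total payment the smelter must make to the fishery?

370

Efficient level: marginal profit ≥ marginal effluent damage through level 2, so k* = 2.
With the fishery holding the right, the smelter must at least compensate total damage at k*: 117 + 253 = 370.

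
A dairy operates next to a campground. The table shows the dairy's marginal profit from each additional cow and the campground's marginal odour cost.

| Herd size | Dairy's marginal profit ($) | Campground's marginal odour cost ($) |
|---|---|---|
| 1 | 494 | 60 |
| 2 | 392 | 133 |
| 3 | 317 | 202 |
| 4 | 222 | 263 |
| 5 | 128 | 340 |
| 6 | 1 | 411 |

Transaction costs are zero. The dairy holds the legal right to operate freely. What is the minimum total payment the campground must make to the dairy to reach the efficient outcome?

$351

Left alone the dairy would choose level 6 (marginal profit stays positive).
Efficient level: k* = 3 (marginal profit ≥ marginal odour cost through 3).
The campground must at least cover the dairy's forgone profit from cutting 6→3: 222 + 128 + 1 = 351.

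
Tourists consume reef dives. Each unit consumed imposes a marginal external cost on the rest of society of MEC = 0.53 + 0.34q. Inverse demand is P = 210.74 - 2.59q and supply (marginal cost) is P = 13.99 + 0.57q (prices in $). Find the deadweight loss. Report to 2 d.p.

Market equilibrium (private): 13.99 + 0.57q = 210.74 - 2.59q → q_m = 62.2627.
Social marginal benefit = demand − MEC = 210.21 - 2.93q.
Set SMB = MC: 210.21 - 2.93q = 13.99 + 0.57q → q* = 56.0629.
The loss is the area between SMB and MC from q* to q_m; with linear curves that's a triangle of height MEC(q_m).
DWL = ½ × 6.1998 × 21.6993 = 67.2657.

DWL = $67.27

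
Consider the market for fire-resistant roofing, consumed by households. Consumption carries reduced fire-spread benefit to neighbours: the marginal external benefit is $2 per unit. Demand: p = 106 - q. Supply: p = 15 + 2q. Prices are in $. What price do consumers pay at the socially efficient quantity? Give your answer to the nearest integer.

Social marginal benefit = demand + MEB = 108 - q.
Set SMB = MC: 108 - q = 15 + 2q → q* = 31.0000.
Consumer price on the demand curve at q*: 106 − 1×31.0000 = 75.0000.

P = $75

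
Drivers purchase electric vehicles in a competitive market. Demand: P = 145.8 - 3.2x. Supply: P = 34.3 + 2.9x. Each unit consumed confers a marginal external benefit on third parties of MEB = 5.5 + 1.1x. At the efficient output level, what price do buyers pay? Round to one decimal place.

P = 70.9

Social marginal benefit = demand + MEB = 151.3 - 2.1x.
Set SMB = MC: 151.3 - 2.1x = 34.3 + 2.9x → x* = 23.4000.
Consumer price on the demand curve at x*: 145.8 − 3.2×23.4000 = 70.9200.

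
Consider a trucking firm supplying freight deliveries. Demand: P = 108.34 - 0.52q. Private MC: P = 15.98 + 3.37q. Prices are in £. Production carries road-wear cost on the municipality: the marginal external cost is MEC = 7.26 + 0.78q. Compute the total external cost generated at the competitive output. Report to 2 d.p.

£392.23

Market equilibrium (private): 15.98 + 3.37q = 108.34 - 0.52q → q_m = 23.7429.
Total external cost = ∫₀^{q_m} (7.26 + 0.78q) dq = 7.26×23.7429 + ½×0.78×23.7429² = 392.2263.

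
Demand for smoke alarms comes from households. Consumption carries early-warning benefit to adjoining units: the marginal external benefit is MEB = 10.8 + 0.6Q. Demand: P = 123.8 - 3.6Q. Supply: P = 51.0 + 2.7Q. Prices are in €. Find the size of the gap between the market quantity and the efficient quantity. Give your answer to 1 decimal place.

Market equilibrium (private): 51.0 + 2.7Q = 123.8 - 3.6Q → Q_m = 11.5556.
Social marginal benefit = demand + MEB = 134.6 - 3.0Q.
Set SMB = MC: 134.6 - 3.0Q = 51.0 + 2.7Q → Q* = 14.6667.
Gap = |11.5556 − 14.6667| = 3.1111.

3.1 units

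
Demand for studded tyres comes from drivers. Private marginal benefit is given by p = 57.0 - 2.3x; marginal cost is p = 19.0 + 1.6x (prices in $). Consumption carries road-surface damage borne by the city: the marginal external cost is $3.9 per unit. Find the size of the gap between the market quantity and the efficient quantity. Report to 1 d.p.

1.0 units

Market equilibrium (private): 19.0 + 1.6x = 57.0 - 2.3x → x_m = 9.7436.
Social marginal benefit = demand − MEC = 53.1 - 2.3x.
Set SMB = MC: 53.1 - 2.3x = 19.0 + 1.6x → x* = 8.7436.
Gap = |9.7436 − 8.7436| = 1.0000.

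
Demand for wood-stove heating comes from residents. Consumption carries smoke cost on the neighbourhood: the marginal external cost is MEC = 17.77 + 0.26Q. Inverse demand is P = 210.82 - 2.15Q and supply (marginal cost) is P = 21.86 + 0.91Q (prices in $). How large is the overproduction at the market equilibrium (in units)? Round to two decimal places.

10.19 units

Market equilibrium (private): 21.86 + 0.91Q = 210.82 - 2.15Q → Q_m = 61.7516.
Social marginal benefit = demand − MEC = 193.05 - 2.41Q.
Set SMB = MC: 193.05 - 2.41Q = 21.86 + 0.91Q → Q* = 51.5633.
Gap = |61.7516 − 51.5633| = 10.1883.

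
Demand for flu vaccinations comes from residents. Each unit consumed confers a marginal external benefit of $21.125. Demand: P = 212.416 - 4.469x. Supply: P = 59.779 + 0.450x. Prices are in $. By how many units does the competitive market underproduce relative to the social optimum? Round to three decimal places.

4.295 units

Market equilibrium (private): 59.779 + 0.450x = 212.416 - 4.469x → x_m = 31.0301.
Social marginal benefit = demand + MEB = 233.541 - 4.469x.
Set SMB = MC: 233.541 - 4.469x = 59.779 + 0.450x → x* = 35.3247.
Gap = |31.0301 − 35.3247| = 4.2946.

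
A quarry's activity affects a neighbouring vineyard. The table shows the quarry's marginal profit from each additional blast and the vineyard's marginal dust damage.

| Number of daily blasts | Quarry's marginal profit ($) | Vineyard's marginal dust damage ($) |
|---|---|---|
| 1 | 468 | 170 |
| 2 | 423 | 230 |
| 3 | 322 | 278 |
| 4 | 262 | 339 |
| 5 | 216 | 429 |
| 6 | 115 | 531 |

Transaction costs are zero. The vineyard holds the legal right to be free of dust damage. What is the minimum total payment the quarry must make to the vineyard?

Efficient level: marginal profit ≥ marginal dust damage through level 3, so k* = 3.
With the vineyard holding the right, the quarry must at least compensate total damage at k*: 170 + 230 + 278 = 678.

$678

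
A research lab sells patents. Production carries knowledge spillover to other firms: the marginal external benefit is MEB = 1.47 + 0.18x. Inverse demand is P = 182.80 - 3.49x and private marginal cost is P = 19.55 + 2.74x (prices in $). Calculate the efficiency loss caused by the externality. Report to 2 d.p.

Market equilibrium (private): 19.55 + 2.74x = 182.80 - 3.49x → x_m = 26.2039.
Social marginal cost = private MC − MEB = 18.08 + 2.56x.
Set SMC = demand: 18.08 + 2.56x = 182.80 - 3.49x → x* = 27.2264.
The loss is the area between SMC and demand from x* to x_m; with linear curves that's a triangle of height MEB(x_m).
DWL = ½ × 1.0225 × 6.1867 = 3.1630.

DWL = $3.16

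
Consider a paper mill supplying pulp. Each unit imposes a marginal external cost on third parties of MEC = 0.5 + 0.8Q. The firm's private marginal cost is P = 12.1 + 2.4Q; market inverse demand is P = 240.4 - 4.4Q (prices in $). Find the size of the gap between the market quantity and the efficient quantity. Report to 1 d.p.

3.6 units

Market equilibrium (private): 12.1 + 2.4Q = 240.4 - 4.4Q → Q_m = 33.5735.
Social marginal cost = private MC + MEC = 12.6 + 3.2Q.
Set SMC = demand: 12.6 + 3.2Q = 240.4 - 4.4Q → Q* = 29.9737.
Gap = |33.5735 − 29.9737| = 3.5998.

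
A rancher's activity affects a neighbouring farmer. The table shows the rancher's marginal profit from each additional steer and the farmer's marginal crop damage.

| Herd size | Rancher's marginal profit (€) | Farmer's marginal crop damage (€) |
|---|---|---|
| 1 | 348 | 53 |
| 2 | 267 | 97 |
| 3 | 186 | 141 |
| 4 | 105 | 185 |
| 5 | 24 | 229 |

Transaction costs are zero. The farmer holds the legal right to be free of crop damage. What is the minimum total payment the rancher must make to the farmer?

€291

Efficient level: marginal profit ≥ marginal crop damage through level 3, so k* = 3.
With the farmer holding the right, the rancher must at least compensate total damage at k*: 53 + 97 + 141 = 291.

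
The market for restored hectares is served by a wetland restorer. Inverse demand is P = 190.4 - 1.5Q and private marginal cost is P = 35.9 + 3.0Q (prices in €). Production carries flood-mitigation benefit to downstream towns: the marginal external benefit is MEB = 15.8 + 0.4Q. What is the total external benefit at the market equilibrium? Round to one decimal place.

Market equilibrium (private): 35.9 + 3.0Q = 190.4 - 1.5Q → Q_m = 34.3333.
Total external benefit = ∫₀^{Q_m} (15.8 + 0.4Q) dQ = 15.8×34.3333 + ½×0.4×34.3333² = 778.2212.

€778.2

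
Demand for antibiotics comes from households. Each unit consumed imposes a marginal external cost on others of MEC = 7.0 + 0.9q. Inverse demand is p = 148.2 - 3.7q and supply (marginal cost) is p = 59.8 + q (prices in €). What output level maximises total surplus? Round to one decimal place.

Social marginal benefit = demand − MEC = 141.2 - 4.6q.
Set SMB = MC: 141.2 - 4.6q = 59.8 + q → q* = 14.5357.

q* = 14.5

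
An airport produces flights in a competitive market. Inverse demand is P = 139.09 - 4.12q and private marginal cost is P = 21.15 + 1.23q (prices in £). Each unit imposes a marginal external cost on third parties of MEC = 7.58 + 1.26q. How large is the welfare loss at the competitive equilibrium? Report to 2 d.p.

DWL = £94.56

Market equilibrium (private): 21.15 + 1.23q = 139.09 - 4.12q → q_m = 22.0449.
Social marginal cost = private MC + MEC = 28.73 + 2.49q.
Set SMC = demand: 28.73 + 2.49q = 139.09 - 4.12q → q* = 16.6959.
Between q* and q_m the wedge SMC − demand runs linearly from 0 to MEC(q_m), so the loss is a triangle.
DWL = ½ × 5.3490 × 35.3565 = 94.5610.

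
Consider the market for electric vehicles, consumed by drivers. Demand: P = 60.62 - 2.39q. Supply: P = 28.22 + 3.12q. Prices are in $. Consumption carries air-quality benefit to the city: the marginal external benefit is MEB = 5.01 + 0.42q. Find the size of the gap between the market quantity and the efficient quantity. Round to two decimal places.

1.47 units

Market equilibrium (private): 28.22 + 3.12q = 60.62 - 2.39q → q_m = 5.8802.
Social marginal benefit = demand + MEB = 65.63 - 1.97q.
Set SMB = MC: 65.63 - 1.97q = 28.22 + 3.12q → q* = 7.3497.
Gap = |5.8802 − 7.3497| = 1.4695.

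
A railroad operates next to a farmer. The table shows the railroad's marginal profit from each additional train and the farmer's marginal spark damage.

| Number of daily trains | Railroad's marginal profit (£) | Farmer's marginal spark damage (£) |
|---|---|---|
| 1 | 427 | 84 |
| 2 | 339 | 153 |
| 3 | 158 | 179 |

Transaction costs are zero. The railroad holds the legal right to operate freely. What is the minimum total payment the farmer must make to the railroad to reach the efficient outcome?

Left alone the railroad would choose level 3 (marginal profit stays positive).
Efficient level: k* = 2 (marginal profit ≥ marginal spark damage through 2).
The farmer must at least cover the railroad's forgone profit from cutting 3→2: 158 = 158.

£158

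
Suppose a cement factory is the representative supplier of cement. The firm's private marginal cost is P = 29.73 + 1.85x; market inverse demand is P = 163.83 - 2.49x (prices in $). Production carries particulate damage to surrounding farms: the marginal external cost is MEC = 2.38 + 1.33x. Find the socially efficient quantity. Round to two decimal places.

x* = 23.23

Social marginal cost = private MC + MEC = 32.11 + 3.18x.
Set SMC = demand: 32.11 + 3.18x = 163.83 - 2.49x → x* = 23.2310.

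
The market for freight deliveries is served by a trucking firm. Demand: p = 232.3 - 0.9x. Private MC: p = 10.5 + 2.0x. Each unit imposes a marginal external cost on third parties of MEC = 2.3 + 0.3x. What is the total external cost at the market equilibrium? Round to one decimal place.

Market equilibrium (private): 10.5 + 2.0x = 232.3 - 0.9x → x_m = 76.4828.
Total external cost = ∫₀^{x_m} (2.3 + 0.3x) dx = 2.3×76.4828 + ½×0.3×76.4828² = 1053.3532.

1053.4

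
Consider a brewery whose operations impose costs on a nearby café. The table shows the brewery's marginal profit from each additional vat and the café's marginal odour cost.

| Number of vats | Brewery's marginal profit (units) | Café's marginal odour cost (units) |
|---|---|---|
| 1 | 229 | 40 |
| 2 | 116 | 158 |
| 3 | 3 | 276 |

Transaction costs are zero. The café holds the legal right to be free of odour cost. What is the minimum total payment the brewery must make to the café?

40

Efficient level: marginal profit ≥ marginal odour cost through level 1, so k* = 1.
With the café holding the right, the brewery must at least compensate total damage at k*: 40 = 40.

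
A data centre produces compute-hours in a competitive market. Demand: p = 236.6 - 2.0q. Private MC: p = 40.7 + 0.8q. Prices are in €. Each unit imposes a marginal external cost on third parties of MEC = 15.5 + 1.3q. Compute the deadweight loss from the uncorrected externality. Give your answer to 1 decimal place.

Market equilibrium (private): 40.7 + 0.8q = 236.6 - 2.0q → q_m = 69.9643.
Social marginal cost = private MC + MEC = 56.2 + 2.1q.
Set SMC = demand: 56.2 + 2.1q = 236.6 - 2.0q → q* = 44.0000.
The welfare-loss triangle has base |q_m − q*| and height MEC(q_m) (the vertical gap between SMC and demand is zero at q* and MEC at q_m).
DWL = ½ × 25.9643 × 106.4536 = 1381.9966.

DWL = €1382.0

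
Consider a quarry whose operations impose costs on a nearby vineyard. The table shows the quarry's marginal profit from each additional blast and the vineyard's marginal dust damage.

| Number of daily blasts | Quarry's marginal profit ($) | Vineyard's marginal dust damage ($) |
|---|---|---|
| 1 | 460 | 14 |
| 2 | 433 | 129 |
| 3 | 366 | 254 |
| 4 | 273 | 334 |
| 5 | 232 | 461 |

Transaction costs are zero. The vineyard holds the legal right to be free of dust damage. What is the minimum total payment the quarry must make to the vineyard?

$397

Efficient level: marginal profit ≥ marginal dust damage through level 3, so k* = 3.
With the vineyard holding the right, the quarry must at least compensate total damage at k*: 14 + 129 + 254 = 397.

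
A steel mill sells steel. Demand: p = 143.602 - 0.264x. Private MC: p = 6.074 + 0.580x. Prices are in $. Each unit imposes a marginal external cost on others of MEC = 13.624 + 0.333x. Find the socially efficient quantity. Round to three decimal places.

Social marginal cost = private MC + MEC = 19.698 + 0.913x.
Set SMC = demand: 19.698 + 0.913x = 143.602 - 0.264x → x* = 105.2710.

x* = 105.271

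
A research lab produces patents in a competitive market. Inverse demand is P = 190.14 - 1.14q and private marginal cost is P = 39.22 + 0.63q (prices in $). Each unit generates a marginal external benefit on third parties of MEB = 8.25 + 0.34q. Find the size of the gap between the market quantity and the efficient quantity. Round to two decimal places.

26.04 units

Market equilibrium (private): 39.22 + 0.63q = 190.14 - 1.14q → q_m = 85.2655.
Social marginal cost = private MC − MEB = 30.97 + 0.29q.
Set SMC = demand: 30.97 + 0.29q = 190.14 - 1.14q → q* = 111.3077.
Gap = |85.2655 − 111.3077| = 26.0422.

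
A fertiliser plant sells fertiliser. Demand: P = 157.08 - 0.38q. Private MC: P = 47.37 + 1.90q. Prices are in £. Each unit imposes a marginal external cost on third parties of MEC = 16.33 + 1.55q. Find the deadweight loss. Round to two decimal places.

Market equilibrium (private): 47.37 + 1.90q = 157.08 - 0.38q → q_m = 48.1184.
Social marginal cost = private MC + MEC = 63.70 + 3.45q.
Set SMC = demand: 63.70 + 3.45q = 157.08 - 0.38q → q* = 24.3812.
Height of the DWL triangle at q_m is SMC(q_m) − demand(q_m) = MEC(q_m) = 90.9136.
DWL = ½ × 23.7372 × 90.9136 = 1079.0172.

DWL = £1079.02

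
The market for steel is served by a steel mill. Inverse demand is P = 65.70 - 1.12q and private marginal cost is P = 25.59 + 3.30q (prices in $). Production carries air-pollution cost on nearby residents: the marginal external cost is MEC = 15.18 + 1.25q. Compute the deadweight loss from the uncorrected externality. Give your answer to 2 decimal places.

Market equilibrium (private): 25.59 + 3.30q = 65.70 - 1.12q → q_m = 9.0747.
Social marginal cost = private MC + MEC = 40.77 + 4.55q.
Set SMC = demand: 40.77 + 4.55q = 65.70 - 1.12q → q* = 4.3968.
Height of the DWL triangle at q_m is SMC(q_m) − demand(q_m) = MEC(q_m) = 26.5233.
DWL = ½ × 4.6779 × 26.5233 = 62.0367.

DWL = $62.04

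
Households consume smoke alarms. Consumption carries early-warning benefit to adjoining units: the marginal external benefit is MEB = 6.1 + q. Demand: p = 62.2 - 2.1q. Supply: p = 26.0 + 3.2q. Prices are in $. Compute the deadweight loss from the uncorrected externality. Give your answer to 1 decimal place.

Market equilibrium (private): 26.0 + 3.2q = 62.2 - 2.1q → q_m = 6.8302.
Social marginal benefit = demand + MEB = 68.3 - 1.1q.
Set SMB = MC: 68.3 - 1.1q = 26.0 + 3.2q → q* = 9.8372.
The welfare-loss triangle has base |q_m − q*| and height MEB(q_m) (the vertical gap between SMB and MC is zero at q* and MEB at q_m).
DWL = ½ × 3.0070 × 12.9302 = 19.4406.

DWL = $19.4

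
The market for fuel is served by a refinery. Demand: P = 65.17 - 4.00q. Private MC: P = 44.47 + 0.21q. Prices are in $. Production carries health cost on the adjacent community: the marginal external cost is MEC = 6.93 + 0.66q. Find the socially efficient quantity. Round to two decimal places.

Social marginal cost = private MC + MEC = 51.40 + 0.87q.
Set SMC = demand: 51.40 + 0.87q = 65.17 - 4.00q → q* = 2.8275.

q* = 2.83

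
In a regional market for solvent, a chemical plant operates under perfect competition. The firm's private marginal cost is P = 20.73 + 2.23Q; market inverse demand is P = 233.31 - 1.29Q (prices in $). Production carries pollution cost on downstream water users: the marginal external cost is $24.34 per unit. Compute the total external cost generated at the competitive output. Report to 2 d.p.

$1469.94

Market equilibrium (private): 20.73 + 2.23Q = 233.31 - 1.29Q → Q_m = 60.3920.
Total external cost = MEC × Q_m = 24.34 × 60.3920 = 1469.9413.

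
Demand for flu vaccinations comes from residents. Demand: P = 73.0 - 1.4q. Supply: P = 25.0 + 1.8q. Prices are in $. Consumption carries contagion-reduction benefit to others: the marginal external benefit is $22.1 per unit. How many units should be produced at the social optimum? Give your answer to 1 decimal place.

q* = 21.9

Social marginal benefit = demand + MEB = 95.1 - 1.4q.
Set SMB = MC: 95.1 - 1.4q = 25.0 + 1.8q → q* = 21.9063.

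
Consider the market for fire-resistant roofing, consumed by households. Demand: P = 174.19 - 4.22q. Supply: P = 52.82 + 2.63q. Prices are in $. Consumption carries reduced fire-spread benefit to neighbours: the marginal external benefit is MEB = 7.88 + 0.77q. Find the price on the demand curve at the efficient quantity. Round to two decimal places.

P = $84.48

Social marginal benefit = demand + MEB = 182.07 - 3.45q.
Set SMB = MC: 182.07 - 3.45q = 52.82 + 2.63q → q* = 21.2582.
Consumer price on the demand curve at q*: 174.19 − 4.22×21.2582 = 84.4804.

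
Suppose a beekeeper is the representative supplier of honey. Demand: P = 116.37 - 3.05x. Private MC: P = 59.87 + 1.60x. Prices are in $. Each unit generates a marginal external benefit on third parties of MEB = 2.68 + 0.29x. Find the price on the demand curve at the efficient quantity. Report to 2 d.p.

P = $74.97

Social marginal cost = private MC − MEB = 57.19 + 1.31x.
Set SMC = demand: 57.19 + 1.31x = 116.37 - 3.05x → x* = 13.5734.
Consumer price on the demand curve at x*: 116.37 − 3.05×13.5734 = 74.9711.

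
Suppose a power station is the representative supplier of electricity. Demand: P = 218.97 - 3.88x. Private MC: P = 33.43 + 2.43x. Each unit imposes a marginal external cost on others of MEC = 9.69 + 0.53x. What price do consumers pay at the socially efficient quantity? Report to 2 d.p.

P = 119.22

Social marginal cost = private MC + MEC = 43.12 + 2.96x.
Set SMC = demand: 43.12 + 2.96x = 218.97 - 3.88x → x* = 25.7091.
Consumer price on the demand curve at x*: 218.97 − 3.88×25.7091 = 119.2187.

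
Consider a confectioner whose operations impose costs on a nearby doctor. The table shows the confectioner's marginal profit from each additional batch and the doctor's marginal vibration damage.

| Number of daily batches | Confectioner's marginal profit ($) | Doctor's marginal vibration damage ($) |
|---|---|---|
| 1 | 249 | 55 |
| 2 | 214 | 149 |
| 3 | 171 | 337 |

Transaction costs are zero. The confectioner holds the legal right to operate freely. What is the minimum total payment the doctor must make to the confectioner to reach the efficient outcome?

$171

Left alone the confectioner would choose level 3 (marginal profit stays positive).
Efficient level: k* = 2 (marginal profit ≥ marginal vibration damage through 2).
The doctor must at least cover the confectioner's forgone profit from cutting 3→2: 171 = 171.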